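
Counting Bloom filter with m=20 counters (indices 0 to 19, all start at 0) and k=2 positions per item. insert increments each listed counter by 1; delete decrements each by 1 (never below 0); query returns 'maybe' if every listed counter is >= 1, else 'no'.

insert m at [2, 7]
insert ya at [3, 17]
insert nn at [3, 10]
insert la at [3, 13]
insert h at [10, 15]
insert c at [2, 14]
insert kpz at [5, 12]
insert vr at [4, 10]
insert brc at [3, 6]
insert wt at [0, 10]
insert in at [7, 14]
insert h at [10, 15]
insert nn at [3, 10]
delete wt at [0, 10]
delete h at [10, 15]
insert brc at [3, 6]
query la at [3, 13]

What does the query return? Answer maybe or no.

Answer: maybe

Derivation:
Step 1: insert m at [2, 7] -> counters=[0,0,1,0,0,0,0,1,0,0,0,0,0,0,0,0,0,0,0,0]
Step 2: insert ya at [3, 17] -> counters=[0,0,1,1,0,0,0,1,0,0,0,0,0,0,0,0,0,1,0,0]
Step 3: insert nn at [3, 10] -> counters=[0,0,1,2,0,0,0,1,0,0,1,0,0,0,0,0,0,1,0,0]
Step 4: insert la at [3, 13] -> counters=[0,0,1,3,0,0,0,1,0,0,1,0,0,1,0,0,0,1,0,0]
Step 5: insert h at [10, 15] -> counters=[0,0,1,3,0,0,0,1,0,0,2,0,0,1,0,1,0,1,0,0]
Step 6: insert c at [2, 14] -> counters=[0,0,2,3,0,0,0,1,0,0,2,0,0,1,1,1,0,1,0,0]
Step 7: insert kpz at [5, 12] -> counters=[0,0,2,3,0,1,0,1,0,0,2,0,1,1,1,1,0,1,0,0]
Step 8: insert vr at [4, 10] -> counters=[0,0,2,3,1,1,0,1,0,0,3,0,1,1,1,1,0,1,0,0]
Step 9: insert brc at [3, 6] -> counters=[0,0,2,4,1,1,1,1,0,0,3,0,1,1,1,1,0,1,0,0]
Step 10: insert wt at [0, 10] -> counters=[1,0,2,4,1,1,1,1,0,0,4,0,1,1,1,1,0,1,0,0]
Step 11: insert in at [7, 14] -> counters=[1,0,2,4,1,1,1,2,0,0,4,0,1,1,2,1,0,1,0,0]
Step 12: insert h at [10, 15] -> counters=[1,0,2,4,1,1,1,2,0,0,5,0,1,1,2,2,0,1,0,0]
Step 13: insert nn at [3, 10] -> counters=[1,0,2,5,1,1,1,2,0,0,6,0,1,1,2,2,0,1,0,0]
Step 14: delete wt at [0, 10] -> counters=[0,0,2,5,1,1,1,2,0,0,5,0,1,1,2,2,0,1,0,0]
Step 15: delete h at [10, 15] -> counters=[0,0,2,5,1,1,1,2,0,0,4,0,1,1,2,1,0,1,0,0]
Step 16: insert brc at [3, 6] -> counters=[0,0,2,6,1,1,2,2,0,0,4,0,1,1,2,1,0,1,0,0]
Query la: check counters[3]=6 counters[13]=1 -> maybe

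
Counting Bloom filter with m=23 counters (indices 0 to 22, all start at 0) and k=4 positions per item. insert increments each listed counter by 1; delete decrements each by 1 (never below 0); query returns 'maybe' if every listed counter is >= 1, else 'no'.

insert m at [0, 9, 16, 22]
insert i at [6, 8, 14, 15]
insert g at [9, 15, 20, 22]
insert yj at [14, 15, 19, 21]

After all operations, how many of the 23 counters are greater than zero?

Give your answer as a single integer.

Answer: 11

Derivation:
Step 1: insert m at [0, 9, 16, 22] -> counters=[1,0,0,0,0,0,0,0,0,1,0,0,0,0,0,0,1,0,0,0,0,0,1]
Step 2: insert i at [6, 8, 14, 15] -> counters=[1,0,0,0,0,0,1,0,1,1,0,0,0,0,1,1,1,0,0,0,0,0,1]
Step 3: insert g at [9, 15, 20, 22] -> counters=[1,0,0,0,0,0,1,0,1,2,0,0,0,0,1,2,1,0,0,0,1,0,2]
Step 4: insert yj at [14, 15, 19, 21] -> counters=[1,0,0,0,0,0,1,0,1,2,0,0,0,0,2,3,1,0,0,1,1,1,2]
Final counters=[1,0,0,0,0,0,1,0,1,2,0,0,0,0,2,3,1,0,0,1,1,1,2] -> 11 nonzero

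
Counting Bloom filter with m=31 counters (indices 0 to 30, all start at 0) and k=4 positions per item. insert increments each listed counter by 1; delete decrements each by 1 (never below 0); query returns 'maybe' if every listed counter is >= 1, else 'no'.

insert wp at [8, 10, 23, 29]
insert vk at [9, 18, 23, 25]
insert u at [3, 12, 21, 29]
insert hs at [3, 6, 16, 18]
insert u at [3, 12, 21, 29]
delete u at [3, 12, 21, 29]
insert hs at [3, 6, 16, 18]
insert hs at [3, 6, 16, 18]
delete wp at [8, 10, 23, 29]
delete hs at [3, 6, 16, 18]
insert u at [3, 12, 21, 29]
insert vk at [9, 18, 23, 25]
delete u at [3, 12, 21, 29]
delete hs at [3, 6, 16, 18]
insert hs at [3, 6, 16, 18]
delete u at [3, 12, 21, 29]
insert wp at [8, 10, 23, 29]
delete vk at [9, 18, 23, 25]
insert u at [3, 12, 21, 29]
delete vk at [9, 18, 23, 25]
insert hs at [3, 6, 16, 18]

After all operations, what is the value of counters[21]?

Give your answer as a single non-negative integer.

Answer: 1

Derivation:
Step 1: insert wp at [8, 10, 23, 29] -> counters=[0,0,0,0,0,0,0,0,1,0,1,0,0,0,0,0,0,0,0,0,0,0,0,1,0,0,0,0,0,1,0]
Step 2: insert vk at [9, 18, 23, 25] -> counters=[0,0,0,0,0,0,0,0,1,1,1,0,0,0,0,0,0,0,1,0,0,0,0,2,0,1,0,0,0,1,0]
Step 3: insert u at [3, 12, 21, 29] -> counters=[0,0,0,1,0,0,0,0,1,1,1,0,1,0,0,0,0,0,1,0,0,1,0,2,0,1,0,0,0,2,0]
Step 4: insert hs at [3, 6, 16, 18] -> counters=[0,0,0,2,0,0,1,0,1,1,1,0,1,0,0,0,1,0,2,0,0,1,0,2,0,1,0,0,0,2,0]
Step 5: insert u at [3, 12, 21, 29] -> counters=[0,0,0,3,0,0,1,0,1,1,1,0,2,0,0,0,1,0,2,0,0,2,0,2,0,1,0,0,0,3,0]
Step 6: delete u at [3, 12, 21, 29] -> counters=[0,0,0,2,0,0,1,0,1,1,1,0,1,0,0,0,1,0,2,0,0,1,0,2,0,1,0,0,0,2,0]
Step 7: insert hs at [3, 6, 16, 18] -> counters=[0,0,0,3,0,0,2,0,1,1,1,0,1,0,0,0,2,0,3,0,0,1,0,2,0,1,0,0,0,2,0]
Step 8: insert hs at [3, 6, 16, 18] -> counters=[0,0,0,4,0,0,3,0,1,1,1,0,1,0,0,0,3,0,4,0,0,1,0,2,0,1,0,0,0,2,0]
Step 9: delete wp at [8, 10, 23, 29] -> counters=[0,0,0,4,0,0,3,0,0,1,0,0,1,0,0,0,3,0,4,0,0,1,0,1,0,1,0,0,0,1,0]
Step 10: delete hs at [3, 6, 16, 18] -> counters=[0,0,0,3,0,0,2,0,0,1,0,0,1,0,0,0,2,0,3,0,0,1,0,1,0,1,0,0,0,1,0]
Step 11: insert u at [3, 12, 21, 29] -> counters=[0,0,0,4,0,0,2,0,0,1,0,0,2,0,0,0,2,0,3,0,0,2,0,1,0,1,0,0,0,2,0]
Step 12: insert vk at [9, 18, 23, 25] -> counters=[0,0,0,4,0,0,2,0,0,2,0,0,2,0,0,0,2,0,4,0,0,2,0,2,0,2,0,0,0,2,0]
Step 13: delete u at [3, 12, 21, 29] -> counters=[0,0,0,3,0,0,2,0,0,2,0,0,1,0,0,0,2,0,4,0,0,1,0,2,0,2,0,0,0,1,0]
Step 14: delete hs at [3, 6, 16, 18] -> counters=[0,0,0,2,0,0,1,0,0,2,0,0,1,0,0,0,1,0,3,0,0,1,0,2,0,2,0,0,0,1,0]
Step 15: insert hs at [3, 6, 16, 18] -> counters=[0,0,0,3,0,0,2,0,0,2,0,0,1,0,0,0,2,0,4,0,0,1,0,2,0,2,0,0,0,1,0]
Step 16: delete u at [3, 12, 21, 29] -> counters=[0,0,0,2,0,0,2,0,0,2,0,0,0,0,0,0,2,0,4,0,0,0,0,2,0,2,0,0,0,0,0]
Step 17: insert wp at [8, 10, 23, 29] -> counters=[0,0,0,2,0,0,2,0,1,2,1,0,0,0,0,0,2,0,4,0,0,0,0,3,0,2,0,0,0,1,0]
Step 18: delete vk at [9, 18, 23, 25] -> counters=[0,0,0,2,0,0,2,0,1,1,1,0,0,0,0,0,2,0,3,0,0,0,0,2,0,1,0,0,0,1,0]
Step 19: insert u at [3, 12, 21, 29] -> counters=[0,0,0,3,0,0,2,0,1,1,1,0,1,0,0,0,2,0,3,0,0,1,0,2,0,1,0,0,0,2,0]
Step 20: delete vk at [9, 18, 23, 25] -> counters=[0,0,0,3,0,0,2,0,1,0,1,0,1,0,0,0,2,0,2,0,0,1,0,1,0,0,0,0,0,2,0]
Step 21: insert hs at [3, 6, 16, 18] -> counters=[0,0,0,4,0,0,3,0,1,0,1,0,1,0,0,0,3,0,3,0,0,1,0,1,0,0,0,0,0,2,0]
Final counters=[0,0,0,4,0,0,3,0,1,0,1,0,1,0,0,0,3,0,3,0,0,1,0,1,0,0,0,0,0,2,0] -> counters[21]=1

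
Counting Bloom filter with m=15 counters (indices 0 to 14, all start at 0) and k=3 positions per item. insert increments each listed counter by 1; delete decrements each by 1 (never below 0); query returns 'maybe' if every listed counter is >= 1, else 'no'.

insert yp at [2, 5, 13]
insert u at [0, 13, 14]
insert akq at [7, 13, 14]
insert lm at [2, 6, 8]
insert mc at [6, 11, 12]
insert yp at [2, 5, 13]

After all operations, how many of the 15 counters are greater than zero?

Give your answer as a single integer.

Step 1: insert yp at [2, 5, 13] -> counters=[0,0,1,0,0,1,0,0,0,0,0,0,0,1,0]
Step 2: insert u at [0, 13, 14] -> counters=[1,0,1,0,0,1,0,0,0,0,0,0,0,2,1]
Step 3: insert akq at [7, 13, 14] -> counters=[1,0,1,0,0,1,0,1,0,0,0,0,0,3,2]
Step 4: insert lm at [2, 6, 8] -> counters=[1,0,2,0,0,1,1,1,1,0,0,0,0,3,2]
Step 5: insert mc at [6, 11, 12] -> counters=[1,0,2,0,0,1,2,1,1,0,0,1,1,3,2]
Step 6: insert yp at [2, 5, 13] -> counters=[1,0,3,0,0,2,2,1,1,0,0,1,1,4,2]
Final counters=[1,0,3,0,0,2,2,1,1,0,0,1,1,4,2] -> 10 nonzero

Answer: 10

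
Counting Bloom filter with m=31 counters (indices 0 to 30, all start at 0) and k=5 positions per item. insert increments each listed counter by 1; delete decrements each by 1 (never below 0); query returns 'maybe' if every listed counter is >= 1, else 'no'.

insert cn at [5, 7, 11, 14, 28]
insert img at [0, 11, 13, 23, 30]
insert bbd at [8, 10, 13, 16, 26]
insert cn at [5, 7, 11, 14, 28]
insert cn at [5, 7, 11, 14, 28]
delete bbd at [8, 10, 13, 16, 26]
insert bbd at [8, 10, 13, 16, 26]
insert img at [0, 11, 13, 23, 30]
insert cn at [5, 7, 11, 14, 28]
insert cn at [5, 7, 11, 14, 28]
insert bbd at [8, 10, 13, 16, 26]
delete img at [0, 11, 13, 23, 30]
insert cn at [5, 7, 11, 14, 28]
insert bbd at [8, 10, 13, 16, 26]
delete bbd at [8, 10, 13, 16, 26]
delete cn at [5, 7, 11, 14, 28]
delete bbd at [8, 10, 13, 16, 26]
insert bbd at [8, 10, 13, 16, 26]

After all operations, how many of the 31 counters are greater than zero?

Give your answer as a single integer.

Answer: 13

Derivation:
Step 1: insert cn at [5, 7, 11, 14, 28] -> counters=[0,0,0,0,0,1,0,1,0,0,0,1,0,0,1,0,0,0,0,0,0,0,0,0,0,0,0,0,1,0,0]
Step 2: insert img at [0, 11, 13, 23, 30] -> counters=[1,0,0,0,0,1,0,1,0,0,0,2,0,1,1,0,0,0,0,0,0,0,0,1,0,0,0,0,1,0,1]
Step 3: insert bbd at [8, 10, 13, 16, 26] -> counters=[1,0,0,0,0,1,0,1,1,0,1,2,0,2,1,0,1,0,0,0,0,0,0,1,0,0,1,0,1,0,1]
Step 4: insert cn at [5, 7, 11, 14, 28] -> counters=[1,0,0,0,0,2,0,2,1,0,1,3,0,2,2,0,1,0,0,0,0,0,0,1,0,0,1,0,2,0,1]
Step 5: insert cn at [5, 7, 11, 14, 28] -> counters=[1,0,0,0,0,3,0,3,1,0,1,4,0,2,3,0,1,0,0,0,0,0,0,1,0,0,1,0,3,0,1]
Step 6: delete bbd at [8, 10, 13, 16, 26] -> counters=[1,0,0,0,0,3,0,3,0,0,0,4,0,1,3,0,0,0,0,0,0,0,0,1,0,0,0,0,3,0,1]
Step 7: insert bbd at [8, 10, 13, 16, 26] -> counters=[1,0,0,0,0,3,0,3,1,0,1,4,0,2,3,0,1,0,0,0,0,0,0,1,0,0,1,0,3,0,1]
Step 8: insert img at [0, 11, 13, 23, 30] -> counters=[2,0,0,0,0,3,0,3,1,0,1,5,0,3,3,0,1,0,0,0,0,0,0,2,0,0,1,0,3,0,2]
Step 9: insert cn at [5, 7, 11, 14, 28] -> counters=[2,0,0,0,0,4,0,4,1,0,1,6,0,3,4,0,1,0,0,0,0,0,0,2,0,0,1,0,4,0,2]
Step 10: insert cn at [5, 7, 11, 14, 28] -> counters=[2,0,0,0,0,5,0,5,1,0,1,7,0,3,5,0,1,0,0,0,0,0,0,2,0,0,1,0,5,0,2]
Step 11: insert bbd at [8, 10, 13, 16, 26] -> counters=[2,0,0,0,0,5,0,5,2,0,2,7,0,4,5,0,2,0,0,0,0,0,0,2,0,0,2,0,5,0,2]
Step 12: delete img at [0, 11, 13, 23, 30] -> counters=[1,0,0,0,0,5,0,5,2,0,2,6,0,3,5,0,2,0,0,0,0,0,0,1,0,0,2,0,5,0,1]
Step 13: insert cn at [5, 7, 11, 14, 28] -> counters=[1,0,0,0,0,6,0,6,2,0,2,7,0,3,6,0,2,0,0,0,0,0,0,1,0,0,2,0,6,0,1]
Step 14: insert bbd at [8, 10, 13, 16, 26] -> counters=[1,0,0,0,0,6,0,6,3,0,3,7,0,4,6,0,3,0,0,0,0,0,0,1,0,0,3,0,6,0,1]
Step 15: delete bbd at [8, 10, 13, 16, 26] -> counters=[1,0,0,0,0,6,0,6,2,0,2,7,0,3,6,0,2,0,0,0,0,0,0,1,0,0,2,0,6,0,1]
Step 16: delete cn at [5, 7, 11, 14, 28] -> counters=[1,0,0,0,0,5,0,5,2,0,2,6,0,3,5,0,2,0,0,0,0,0,0,1,0,0,2,0,5,0,1]
Step 17: delete bbd at [8, 10, 13, 16, 26] -> counters=[1,0,0,0,0,5,0,5,1,0,1,6,0,2,5,0,1,0,0,0,0,0,0,1,0,0,1,0,5,0,1]
Step 18: insert bbd at [8, 10, 13, 16, 26] -> counters=[1,0,0,0,0,5,0,5,2,0,2,6,0,3,5,0,2,0,0,0,0,0,0,1,0,0,2,0,5,0,1]
Final counters=[1,0,0,0,0,5,0,5,2,0,2,6,0,3,5,0,2,0,0,0,0,0,0,1,0,0,2,0,5,0,1] -> 13 nonzero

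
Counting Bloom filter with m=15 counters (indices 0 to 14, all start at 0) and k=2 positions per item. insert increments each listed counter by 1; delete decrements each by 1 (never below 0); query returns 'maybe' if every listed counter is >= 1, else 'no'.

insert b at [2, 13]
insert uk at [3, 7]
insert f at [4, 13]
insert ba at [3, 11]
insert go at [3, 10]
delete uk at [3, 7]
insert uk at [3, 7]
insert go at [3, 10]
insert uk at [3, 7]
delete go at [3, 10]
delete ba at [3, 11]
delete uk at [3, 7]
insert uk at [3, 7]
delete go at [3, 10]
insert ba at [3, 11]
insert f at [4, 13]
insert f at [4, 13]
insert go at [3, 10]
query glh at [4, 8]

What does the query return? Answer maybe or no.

Step 1: insert b at [2, 13] -> counters=[0,0,1,0,0,0,0,0,0,0,0,0,0,1,0]
Step 2: insert uk at [3, 7] -> counters=[0,0,1,1,0,0,0,1,0,0,0,0,0,1,0]
Step 3: insert f at [4, 13] -> counters=[0,0,1,1,1,0,0,1,0,0,0,0,0,2,0]
Step 4: insert ba at [3, 11] -> counters=[0,0,1,2,1,0,0,1,0,0,0,1,0,2,0]
Step 5: insert go at [3, 10] -> counters=[0,0,1,3,1,0,0,1,0,0,1,1,0,2,0]
Step 6: delete uk at [3, 7] -> counters=[0,0,1,2,1,0,0,0,0,0,1,1,0,2,0]
Step 7: insert uk at [3, 7] -> counters=[0,0,1,3,1,0,0,1,0,0,1,1,0,2,0]
Step 8: insert go at [3, 10] -> counters=[0,0,1,4,1,0,0,1,0,0,2,1,0,2,0]
Step 9: insert uk at [3, 7] -> counters=[0,0,1,5,1,0,0,2,0,0,2,1,0,2,0]
Step 10: delete go at [3, 10] -> counters=[0,0,1,4,1,0,0,2,0,0,1,1,0,2,0]
Step 11: delete ba at [3, 11] -> counters=[0,0,1,3,1,0,0,2,0,0,1,0,0,2,0]
Step 12: delete uk at [3, 7] -> counters=[0,0,1,2,1,0,0,1,0,0,1,0,0,2,0]
Step 13: insert uk at [3, 7] -> counters=[0,0,1,3,1,0,0,2,0,0,1,0,0,2,0]
Step 14: delete go at [3, 10] -> counters=[0,0,1,2,1,0,0,2,0,0,0,0,0,2,0]
Step 15: insert ba at [3, 11] -> counters=[0,0,1,3,1,0,0,2,0,0,0,1,0,2,0]
Step 16: insert f at [4, 13] -> counters=[0,0,1,3,2,0,0,2,0,0,0,1,0,3,0]
Step 17: insert f at [4, 13] -> counters=[0,0,1,3,3,0,0,2,0,0,0,1,0,4,0]
Step 18: insert go at [3, 10] -> counters=[0,0,1,4,3,0,0,2,0,0,1,1,0,4,0]
Query glh: check counters[4]=3 counters[8]=0 -> no

Answer: no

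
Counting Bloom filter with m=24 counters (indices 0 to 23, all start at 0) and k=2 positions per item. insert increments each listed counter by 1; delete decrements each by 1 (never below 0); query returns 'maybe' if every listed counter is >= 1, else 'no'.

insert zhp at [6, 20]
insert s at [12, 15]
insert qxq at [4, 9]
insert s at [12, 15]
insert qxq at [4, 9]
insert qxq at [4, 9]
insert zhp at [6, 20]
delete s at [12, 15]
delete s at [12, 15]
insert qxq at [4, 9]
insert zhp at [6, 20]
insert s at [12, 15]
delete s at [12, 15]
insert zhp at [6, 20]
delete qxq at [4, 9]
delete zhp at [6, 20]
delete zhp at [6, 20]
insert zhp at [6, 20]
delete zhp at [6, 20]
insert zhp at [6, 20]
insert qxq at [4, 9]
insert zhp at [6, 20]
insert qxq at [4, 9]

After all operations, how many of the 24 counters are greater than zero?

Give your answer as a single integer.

Step 1: insert zhp at [6, 20] -> counters=[0,0,0,0,0,0,1,0,0,0,0,0,0,0,0,0,0,0,0,0,1,0,0,0]
Step 2: insert s at [12, 15] -> counters=[0,0,0,0,0,0,1,0,0,0,0,0,1,0,0,1,0,0,0,0,1,0,0,0]
Step 3: insert qxq at [4, 9] -> counters=[0,0,0,0,1,0,1,0,0,1,0,0,1,0,0,1,0,0,0,0,1,0,0,0]
Step 4: insert s at [12, 15] -> counters=[0,0,0,0,1,0,1,0,0,1,0,0,2,0,0,2,0,0,0,0,1,0,0,0]
Step 5: insert qxq at [4, 9] -> counters=[0,0,0,0,2,0,1,0,0,2,0,0,2,0,0,2,0,0,0,0,1,0,0,0]
Step 6: insert qxq at [4, 9] -> counters=[0,0,0,0,3,0,1,0,0,3,0,0,2,0,0,2,0,0,0,0,1,0,0,0]
Step 7: insert zhp at [6, 20] -> counters=[0,0,0,0,3,0,2,0,0,3,0,0,2,0,0,2,0,0,0,0,2,0,0,0]
Step 8: delete s at [12, 15] -> counters=[0,0,0,0,3,0,2,0,0,3,0,0,1,0,0,1,0,0,0,0,2,0,0,0]
Step 9: delete s at [12, 15] -> counters=[0,0,0,0,3,0,2,0,0,3,0,0,0,0,0,0,0,0,0,0,2,0,0,0]
Step 10: insert qxq at [4, 9] -> counters=[0,0,0,0,4,0,2,0,0,4,0,0,0,0,0,0,0,0,0,0,2,0,0,0]
Step 11: insert zhp at [6, 20] -> counters=[0,0,0,0,4,0,3,0,0,4,0,0,0,0,0,0,0,0,0,0,3,0,0,0]
Step 12: insert s at [12, 15] -> counters=[0,0,0,0,4,0,3,0,0,4,0,0,1,0,0,1,0,0,0,0,3,0,0,0]
Step 13: delete s at [12, 15] -> counters=[0,0,0,0,4,0,3,0,0,4,0,0,0,0,0,0,0,0,0,0,3,0,0,0]
Step 14: insert zhp at [6, 20] -> counters=[0,0,0,0,4,0,4,0,0,4,0,0,0,0,0,0,0,0,0,0,4,0,0,0]
Step 15: delete qxq at [4, 9] -> counters=[0,0,0,0,3,0,4,0,0,3,0,0,0,0,0,0,0,0,0,0,4,0,0,0]
Step 16: delete zhp at [6, 20] -> counters=[0,0,0,0,3,0,3,0,0,3,0,0,0,0,0,0,0,0,0,0,3,0,0,0]
Step 17: delete zhp at [6, 20] -> counters=[0,0,0,0,3,0,2,0,0,3,0,0,0,0,0,0,0,0,0,0,2,0,0,0]
Step 18: insert zhp at [6, 20] -> counters=[0,0,0,0,3,0,3,0,0,3,0,0,0,0,0,0,0,0,0,0,3,0,0,0]
Step 19: delete zhp at [6, 20] -> counters=[0,0,0,0,3,0,2,0,0,3,0,0,0,0,0,0,0,0,0,0,2,0,0,0]
Step 20: insert zhp at [6, 20] -> counters=[0,0,0,0,3,0,3,0,0,3,0,0,0,0,0,0,0,0,0,0,3,0,0,0]
Step 21: insert qxq at [4, 9] -> counters=[0,0,0,0,4,0,3,0,0,4,0,0,0,0,0,0,0,0,0,0,3,0,0,0]
Step 22: insert zhp at [6, 20] -> counters=[0,0,0,0,4,0,4,0,0,4,0,0,0,0,0,0,0,0,0,0,4,0,0,0]
Step 23: insert qxq at [4, 9] -> counters=[0,0,0,0,5,0,4,0,0,5,0,0,0,0,0,0,0,0,0,0,4,0,0,0]
Final counters=[0,0,0,0,5,0,4,0,0,5,0,0,0,0,0,0,0,0,0,0,4,0,0,0] -> 4 nonzero

Answer: 4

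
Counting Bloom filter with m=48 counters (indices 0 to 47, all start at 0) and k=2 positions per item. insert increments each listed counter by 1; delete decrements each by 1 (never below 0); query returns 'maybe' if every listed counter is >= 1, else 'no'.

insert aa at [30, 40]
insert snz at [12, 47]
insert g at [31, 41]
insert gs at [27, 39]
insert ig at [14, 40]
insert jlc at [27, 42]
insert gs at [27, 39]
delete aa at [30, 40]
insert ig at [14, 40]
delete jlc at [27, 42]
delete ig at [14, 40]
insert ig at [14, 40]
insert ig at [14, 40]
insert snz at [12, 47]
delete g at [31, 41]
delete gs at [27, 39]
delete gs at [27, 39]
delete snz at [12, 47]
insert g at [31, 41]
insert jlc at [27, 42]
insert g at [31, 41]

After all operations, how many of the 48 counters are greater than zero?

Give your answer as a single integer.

Step 1: insert aa at [30, 40] -> counters=[0,0,0,0,0,0,0,0,0,0,0,0,0,0,0,0,0,0,0,0,0,0,0,0,0,0,0,0,0,0,1,0,0,0,0,0,0,0,0,0,1,0,0,0,0,0,0,0]
Step 2: insert snz at [12, 47] -> counters=[0,0,0,0,0,0,0,0,0,0,0,0,1,0,0,0,0,0,0,0,0,0,0,0,0,0,0,0,0,0,1,0,0,0,0,0,0,0,0,0,1,0,0,0,0,0,0,1]
Step 3: insert g at [31, 41] -> counters=[0,0,0,0,0,0,0,0,0,0,0,0,1,0,0,0,0,0,0,0,0,0,0,0,0,0,0,0,0,0,1,1,0,0,0,0,0,0,0,0,1,1,0,0,0,0,0,1]
Step 4: insert gs at [27, 39] -> counters=[0,0,0,0,0,0,0,0,0,0,0,0,1,0,0,0,0,0,0,0,0,0,0,0,0,0,0,1,0,0,1,1,0,0,0,0,0,0,0,1,1,1,0,0,0,0,0,1]
Step 5: insert ig at [14, 40] -> counters=[0,0,0,0,0,0,0,0,0,0,0,0,1,0,1,0,0,0,0,0,0,0,0,0,0,0,0,1,0,0,1,1,0,0,0,0,0,0,0,1,2,1,0,0,0,0,0,1]
Step 6: insert jlc at [27, 42] -> counters=[0,0,0,0,0,0,0,0,0,0,0,0,1,0,1,0,0,0,0,0,0,0,0,0,0,0,0,2,0,0,1,1,0,0,0,0,0,0,0,1,2,1,1,0,0,0,0,1]
Step 7: insert gs at [27, 39] -> counters=[0,0,0,0,0,0,0,0,0,0,0,0,1,0,1,0,0,0,0,0,0,0,0,0,0,0,0,3,0,0,1,1,0,0,0,0,0,0,0,2,2,1,1,0,0,0,0,1]
Step 8: delete aa at [30, 40] -> counters=[0,0,0,0,0,0,0,0,0,0,0,0,1,0,1,0,0,0,0,0,0,0,0,0,0,0,0,3,0,0,0,1,0,0,0,0,0,0,0,2,1,1,1,0,0,0,0,1]
Step 9: insert ig at [14, 40] -> counters=[0,0,0,0,0,0,0,0,0,0,0,0,1,0,2,0,0,0,0,0,0,0,0,0,0,0,0,3,0,0,0,1,0,0,0,0,0,0,0,2,2,1,1,0,0,0,0,1]
Step 10: delete jlc at [27, 42] -> counters=[0,0,0,0,0,0,0,0,0,0,0,0,1,0,2,0,0,0,0,0,0,0,0,0,0,0,0,2,0,0,0,1,0,0,0,0,0,0,0,2,2,1,0,0,0,0,0,1]
Step 11: delete ig at [14, 40] -> counters=[0,0,0,0,0,0,0,0,0,0,0,0,1,0,1,0,0,0,0,0,0,0,0,0,0,0,0,2,0,0,0,1,0,0,0,0,0,0,0,2,1,1,0,0,0,0,0,1]
Step 12: insert ig at [14, 40] -> counters=[0,0,0,0,0,0,0,0,0,0,0,0,1,0,2,0,0,0,0,0,0,0,0,0,0,0,0,2,0,0,0,1,0,0,0,0,0,0,0,2,2,1,0,0,0,0,0,1]
Step 13: insert ig at [14, 40] -> counters=[0,0,0,0,0,0,0,0,0,0,0,0,1,0,3,0,0,0,0,0,0,0,0,0,0,0,0,2,0,0,0,1,0,0,0,0,0,0,0,2,3,1,0,0,0,0,0,1]
Step 14: insert snz at [12, 47] -> counters=[0,0,0,0,0,0,0,0,0,0,0,0,2,0,3,0,0,0,0,0,0,0,0,0,0,0,0,2,0,0,0,1,0,0,0,0,0,0,0,2,3,1,0,0,0,0,0,2]
Step 15: delete g at [31, 41] -> counters=[0,0,0,0,0,0,0,0,0,0,0,0,2,0,3,0,0,0,0,0,0,0,0,0,0,0,0,2,0,0,0,0,0,0,0,0,0,0,0,2,3,0,0,0,0,0,0,2]
Step 16: delete gs at [27, 39] -> counters=[0,0,0,0,0,0,0,0,0,0,0,0,2,0,3,0,0,0,0,0,0,0,0,0,0,0,0,1,0,0,0,0,0,0,0,0,0,0,0,1,3,0,0,0,0,0,0,2]
Step 17: delete gs at [27, 39] -> counters=[0,0,0,0,0,0,0,0,0,0,0,0,2,0,3,0,0,0,0,0,0,0,0,0,0,0,0,0,0,0,0,0,0,0,0,0,0,0,0,0,3,0,0,0,0,0,0,2]
Step 18: delete snz at [12, 47] -> counters=[0,0,0,0,0,0,0,0,0,0,0,0,1,0,3,0,0,0,0,0,0,0,0,0,0,0,0,0,0,0,0,0,0,0,0,0,0,0,0,0,3,0,0,0,0,0,0,1]
Step 19: insert g at [31, 41] -> counters=[0,0,0,0,0,0,0,0,0,0,0,0,1,0,3,0,0,0,0,0,0,0,0,0,0,0,0,0,0,0,0,1,0,0,0,0,0,0,0,0,3,1,0,0,0,0,0,1]
Step 20: insert jlc at [27, 42] -> counters=[0,0,0,0,0,0,0,0,0,0,0,0,1,0,3,0,0,0,0,0,0,0,0,0,0,0,0,1,0,0,0,1,0,0,0,0,0,0,0,0,3,1,1,0,0,0,0,1]
Step 21: insert g at [31, 41] -> counters=[0,0,0,0,0,0,0,0,0,0,0,0,1,0,3,0,0,0,0,0,0,0,0,0,0,0,0,1,0,0,0,2,0,0,0,0,0,0,0,0,3,2,1,0,0,0,0,1]
Final counters=[0,0,0,0,0,0,0,0,0,0,0,0,1,0,3,0,0,0,0,0,0,0,0,0,0,0,0,1,0,0,0,2,0,0,0,0,0,0,0,0,3,2,1,0,0,0,0,1] -> 8 nonzero

Answer: 8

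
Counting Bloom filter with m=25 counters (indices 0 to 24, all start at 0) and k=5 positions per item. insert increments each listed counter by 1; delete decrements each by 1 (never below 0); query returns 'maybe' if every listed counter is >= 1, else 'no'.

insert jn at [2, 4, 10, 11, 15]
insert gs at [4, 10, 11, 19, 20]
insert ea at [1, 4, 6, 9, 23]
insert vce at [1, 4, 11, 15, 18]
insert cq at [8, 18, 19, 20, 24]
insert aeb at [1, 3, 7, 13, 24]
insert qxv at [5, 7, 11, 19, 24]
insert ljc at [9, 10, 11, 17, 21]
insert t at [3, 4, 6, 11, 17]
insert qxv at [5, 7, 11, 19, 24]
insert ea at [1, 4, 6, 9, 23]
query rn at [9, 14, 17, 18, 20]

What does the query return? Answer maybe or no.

Answer: no

Derivation:
Step 1: insert jn at [2, 4, 10, 11, 15] -> counters=[0,0,1,0,1,0,0,0,0,0,1,1,0,0,0,1,0,0,0,0,0,0,0,0,0]
Step 2: insert gs at [4, 10, 11, 19, 20] -> counters=[0,0,1,0,2,0,0,0,0,0,2,2,0,0,0,1,0,0,0,1,1,0,0,0,0]
Step 3: insert ea at [1, 4, 6, 9, 23] -> counters=[0,1,1,0,3,0,1,0,0,1,2,2,0,0,0,1,0,0,0,1,1,0,0,1,0]
Step 4: insert vce at [1, 4, 11, 15, 18] -> counters=[0,2,1,0,4,0,1,0,0,1,2,3,0,0,0,2,0,0,1,1,1,0,0,1,0]
Step 5: insert cq at [8, 18, 19, 20, 24] -> counters=[0,2,1,0,4,0,1,0,1,1,2,3,0,0,0,2,0,0,2,2,2,0,0,1,1]
Step 6: insert aeb at [1, 3, 7, 13, 24] -> counters=[0,3,1,1,4,0,1,1,1,1,2,3,0,1,0,2,0,0,2,2,2,0,0,1,2]
Step 7: insert qxv at [5, 7, 11, 19, 24] -> counters=[0,3,1,1,4,1,1,2,1,1,2,4,0,1,0,2,0,0,2,3,2,0,0,1,3]
Step 8: insert ljc at [9, 10, 11, 17, 21] -> counters=[0,3,1,1,4,1,1,2,1,2,3,5,0,1,0,2,0,1,2,3,2,1,0,1,3]
Step 9: insert t at [3, 4, 6, 11, 17] -> counters=[0,3,1,2,5,1,2,2,1,2,3,6,0,1,0,2,0,2,2,3,2,1,0,1,3]
Step 10: insert qxv at [5, 7, 11, 19, 24] -> counters=[0,3,1,2,5,2,2,3,1,2,3,7,0,1,0,2,0,2,2,4,2,1,0,1,4]
Step 11: insert ea at [1, 4, 6, 9, 23] -> counters=[0,4,1,2,6,2,3,3,1,3,3,7,0,1,0,2,0,2,2,4,2,1,0,2,4]
Query rn: check counters[9]=3 counters[14]=0 counters[17]=2 counters[18]=2 counters[20]=2 -> no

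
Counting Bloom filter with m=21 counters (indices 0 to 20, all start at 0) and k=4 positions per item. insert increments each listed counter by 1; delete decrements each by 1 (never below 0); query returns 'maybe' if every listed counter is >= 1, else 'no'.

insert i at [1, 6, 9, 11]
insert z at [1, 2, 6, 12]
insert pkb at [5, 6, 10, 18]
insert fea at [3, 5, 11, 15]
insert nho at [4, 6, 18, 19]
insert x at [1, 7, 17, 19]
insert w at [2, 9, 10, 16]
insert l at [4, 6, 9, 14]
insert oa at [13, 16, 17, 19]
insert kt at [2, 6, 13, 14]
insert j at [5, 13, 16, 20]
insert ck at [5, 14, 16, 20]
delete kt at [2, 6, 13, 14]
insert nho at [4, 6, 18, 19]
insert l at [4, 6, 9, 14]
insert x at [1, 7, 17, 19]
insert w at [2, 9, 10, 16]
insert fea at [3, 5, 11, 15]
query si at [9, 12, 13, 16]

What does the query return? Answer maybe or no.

Step 1: insert i at [1, 6, 9, 11] -> counters=[0,1,0,0,0,0,1,0,0,1,0,1,0,0,0,0,0,0,0,0,0]
Step 2: insert z at [1, 2, 6, 12] -> counters=[0,2,1,0,0,0,2,0,0,1,0,1,1,0,0,0,0,0,0,0,0]
Step 3: insert pkb at [5, 6, 10, 18] -> counters=[0,2,1,0,0,1,3,0,0,1,1,1,1,0,0,0,0,0,1,0,0]
Step 4: insert fea at [3, 5, 11, 15] -> counters=[0,2,1,1,0,2,3,0,0,1,1,2,1,0,0,1,0,0,1,0,0]
Step 5: insert nho at [4, 6, 18, 19] -> counters=[0,2,1,1,1,2,4,0,0,1,1,2,1,0,0,1,0,0,2,1,0]
Step 6: insert x at [1, 7, 17, 19] -> counters=[0,3,1,1,1,2,4,1,0,1,1,2,1,0,0,1,0,1,2,2,0]
Step 7: insert w at [2, 9, 10, 16] -> counters=[0,3,2,1,1,2,4,1,0,2,2,2,1,0,0,1,1,1,2,2,0]
Step 8: insert l at [4, 6, 9, 14] -> counters=[0,3,2,1,2,2,5,1,0,3,2,2,1,0,1,1,1,1,2,2,0]
Step 9: insert oa at [13, 16, 17, 19] -> counters=[0,3,2,1,2,2,5,1,0,3,2,2,1,1,1,1,2,2,2,3,0]
Step 10: insert kt at [2, 6, 13, 14] -> counters=[0,3,3,1,2,2,6,1,0,3,2,2,1,2,2,1,2,2,2,3,0]
Step 11: insert j at [5, 13, 16, 20] -> counters=[0,3,3,1,2,3,6,1,0,3,2,2,1,3,2,1,3,2,2,3,1]
Step 12: insert ck at [5, 14, 16, 20] -> counters=[0,3,3,1,2,4,6,1,0,3,2,2,1,3,3,1,4,2,2,3,2]
Step 13: delete kt at [2, 6, 13, 14] -> counters=[0,3,2,1,2,4,5,1,0,3,2,2,1,2,2,1,4,2,2,3,2]
Step 14: insert nho at [4, 6, 18, 19] -> counters=[0,3,2,1,3,4,6,1,0,3,2,2,1,2,2,1,4,2,3,4,2]
Step 15: insert l at [4, 6, 9, 14] -> counters=[0,3,2,1,4,4,7,1,0,4,2,2,1,2,3,1,4,2,3,4,2]
Step 16: insert x at [1, 7, 17, 19] -> counters=[0,4,2,1,4,4,7,2,0,4,2,2,1,2,3,1,4,3,3,5,2]
Step 17: insert w at [2, 9, 10, 16] -> counters=[0,4,3,1,4,4,7,2,0,5,3,2,1,2,3,1,5,3,3,5,2]
Step 18: insert fea at [3, 5, 11, 15] -> counters=[0,4,3,2,4,5,7,2,0,5,3,3,1,2,3,2,5,3,3,5,2]
Query si: check counters[9]=5 counters[12]=1 counters[13]=2 counters[16]=5 -> maybe

Answer: maybe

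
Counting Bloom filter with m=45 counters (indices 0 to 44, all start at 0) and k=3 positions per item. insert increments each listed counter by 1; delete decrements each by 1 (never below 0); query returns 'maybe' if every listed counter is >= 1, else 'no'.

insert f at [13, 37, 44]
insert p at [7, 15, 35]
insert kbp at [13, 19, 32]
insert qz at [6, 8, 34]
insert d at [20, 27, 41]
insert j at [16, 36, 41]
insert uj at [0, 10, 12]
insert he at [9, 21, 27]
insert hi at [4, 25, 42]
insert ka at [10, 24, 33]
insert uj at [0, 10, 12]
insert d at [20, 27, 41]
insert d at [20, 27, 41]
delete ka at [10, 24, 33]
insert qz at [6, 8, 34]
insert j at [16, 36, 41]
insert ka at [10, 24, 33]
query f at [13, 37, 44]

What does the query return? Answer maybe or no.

Step 1: insert f at [13, 37, 44] -> counters=[0,0,0,0,0,0,0,0,0,0,0,0,0,1,0,0,0,0,0,0,0,0,0,0,0,0,0,0,0,0,0,0,0,0,0,0,0,1,0,0,0,0,0,0,1]
Step 2: insert p at [7, 15, 35] -> counters=[0,0,0,0,0,0,0,1,0,0,0,0,0,1,0,1,0,0,0,0,0,0,0,0,0,0,0,0,0,0,0,0,0,0,0,1,0,1,0,0,0,0,0,0,1]
Step 3: insert kbp at [13, 19, 32] -> counters=[0,0,0,0,0,0,0,1,0,0,0,0,0,2,0,1,0,0,0,1,0,0,0,0,0,0,0,0,0,0,0,0,1,0,0,1,0,1,0,0,0,0,0,0,1]
Step 4: insert qz at [6, 8, 34] -> counters=[0,0,0,0,0,0,1,1,1,0,0,0,0,2,0,1,0,0,0,1,0,0,0,0,0,0,0,0,0,0,0,0,1,0,1,1,0,1,0,0,0,0,0,0,1]
Step 5: insert d at [20, 27, 41] -> counters=[0,0,0,0,0,0,1,1,1,0,0,0,0,2,0,1,0,0,0,1,1,0,0,0,0,0,0,1,0,0,0,0,1,0,1,1,0,1,0,0,0,1,0,0,1]
Step 6: insert j at [16, 36, 41] -> counters=[0,0,0,0,0,0,1,1,1,0,0,0,0,2,0,1,1,0,0,1,1,0,0,0,0,0,0,1,0,0,0,0,1,0,1,1,1,1,0,0,0,2,0,0,1]
Step 7: insert uj at [0, 10, 12] -> counters=[1,0,0,0,0,0,1,1,1,0,1,0,1,2,0,1,1,0,0,1,1,0,0,0,0,0,0,1,0,0,0,0,1,0,1,1,1,1,0,0,0,2,0,0,1]
Step 8: insert he at [9, 21, 27] -> counters=[1,0,0,0,0,0,1,1,1,1,1,0,1,2,0,1,1,0,0,1,1,1,0,0,0,0,0,2,0,0,0,0,1,0,1,1,1,1,0,0,0,2,0,0,1]
Step 9: insert hi at [4, 25, 42] -> counters=[1,0,0,0,1,0,1,1,1,1,1,0,1,2,0,1,1,0,0,1,1,1,0,0,0,1,0,2,0,0,0,0,1,0,1,1,1,1,0,0,0,2,1,0,1]
Step 10: insert ka at [10, 24, 33] -> counters=[1,0,0,0,1,0,1,1,1,1,2,0,1,2,0,1,1,0,0,1,1,1,0,0,1,1,0,2,0,0,0,0,1,1,1,1,1,1,0,0,0,2,1,0,1]
Step 11: insert uj at [0, 10, 12] -> counters=[2,0,0,0,1,0,1,1,1,1,3,0,2,2,0,1,1,0,0,1,1,1,0,0,1,1,0,2,0,0,0,0,1,1,1,1,1,1,0,0,0,2,1,0,1]
Step 12: insert d at [20, 27, 41] -> counters=[2,0,0,0,1,0,1,1,1,1,3,0,2,2,0,1,1,0,0,1,2,1,0,0,1,1,0,3,0,0,0,0,1,1,1,1,1,1,0,0,0,3,1,0,1]
Step 13: insert d at [20, 27, 41] -> counters=[2,0,0,0,1,0,1,1,1,1,3,0,2,2,0,1,1,0,0,1,3,1,0,0,1,1,0,4,0,0,0,0,1,1,1,1,1,1,0,0,0,4,1,0,1]
Step 14: delete ka at [10, 24, 33] -> counters=[2,0,0,0,1,0,1,1,1,1,2,0,2,2,0,1,1,0,0,1,3,1,0,0,0,1,0,4,0,0,0,0,1,0,1,1,1,1,0,0,0,4,1,0,1]
Step 15: insert qz at [6, 8, 34] -> counters=[2,0,0,0,1,0,2,1,2,1,2,0,2,2,0,1,1,0,0,1,3,1,0,0,0,1,0,4,0,0,0,0,1,0,2,1,1,1,0,0,0,4,1,0,1]
Step 16: insert j at [16, 36, 41] -> counters=[2,0,0,0,1,0,2,1,2,1,2,0,2,2,0,1,2,0,0,1,3,1,0,0,0,1,0,4,0,0,0,0,1,0,2,1,2,1,0,0,0,5,1,0,1]
Step 17: insert ka at [10, 24, 33] -> counters=[2,0,0,0,1,0,2,1,2,1,3,0,2,2,0,1,2,0,0,1,3,1,0,0,1,1,0,4,0,0,0,0,1,1,2,1,2,1,0,0,0,5,1,0,1]
Query f: check counters[13]=2 counters[37]=1 counters[44]=1 -> maybe

Answer: maybe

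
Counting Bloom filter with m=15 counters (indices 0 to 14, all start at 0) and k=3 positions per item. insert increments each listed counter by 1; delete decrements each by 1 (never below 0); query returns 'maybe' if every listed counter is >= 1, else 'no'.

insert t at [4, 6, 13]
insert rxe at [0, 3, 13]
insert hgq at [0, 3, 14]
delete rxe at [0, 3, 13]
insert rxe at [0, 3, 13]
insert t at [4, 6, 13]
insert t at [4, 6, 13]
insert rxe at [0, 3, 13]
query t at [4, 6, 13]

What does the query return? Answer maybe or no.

Step 1: insert t at [4, 6, 13] -> counters=[0,0,0,0,1,0,1,0,0,0,0,0,0,1,0]
Step 2: insert rxe at [0, 3, 13] -> counters=[1,0,0,1,1,0,1,0,0,0,0,0,0,2,0]
Step 3: insert hgq at [0, 3, 14] -> counters=[2,0,0,2,1,0,1,0,0,0,0,0,0,2,1]
Step 4: delete rxe at [0, 3, 13] -> counters=[1,0,0,1,1,0,1,0,0,0,0,0,0,1,1]
Step 5: insert rxe at [0, 3, 13] -> counters=[2,0,0,2,1,0,1,0,0,0,0,0,0,2,1]
Step 6: insert t at [4, 6, 13] -> counters=[2,0,0,2,2,0,2,0,0,0,0,0,0,3,1]
Step 7: insert t at [4, 6, 13] -> counters=[2,0,0,2,3,0,3,0,0,0,0,0,0,4,1]
Step 8: insert rxe at [0, 3, 13] -> counters=[3,0,0,3,3,0,3,0,0,0,0,0,0,5,1]
Query t: check counters[4]=3 counters[6]=3 counters[13]=5 -> maybe

Answer: maybe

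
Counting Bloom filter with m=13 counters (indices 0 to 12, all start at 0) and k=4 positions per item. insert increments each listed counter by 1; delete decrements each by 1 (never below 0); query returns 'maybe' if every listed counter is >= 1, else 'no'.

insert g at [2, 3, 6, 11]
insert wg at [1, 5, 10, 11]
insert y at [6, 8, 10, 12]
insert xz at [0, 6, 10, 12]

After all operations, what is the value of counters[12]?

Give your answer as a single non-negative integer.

Step 1: insert g at [2, 3, 6, 11] -> counters=[0,0,1,1,0,0,1,0,0,0,0,1,0]
Step 2: insert wg at [1, 5, 10, 11] -> counters=[0,1,1,1,0,1,1,0,0,0,1,2,0]
Step 3: insert y at [6, 8, 10, 12] -> counters=[0,1,1,1,0,1,2,0,1,0,2,2,1]
Step 4: insert xz at [0, 6, 10, 12] -> counters=[1,1,1,1,0,1,3,0,1,0,3,2,2]
Final counters=[1,1,1,1,0,1,3,0,1,0,3,2,2] -> counters[12]=2

Answer: 2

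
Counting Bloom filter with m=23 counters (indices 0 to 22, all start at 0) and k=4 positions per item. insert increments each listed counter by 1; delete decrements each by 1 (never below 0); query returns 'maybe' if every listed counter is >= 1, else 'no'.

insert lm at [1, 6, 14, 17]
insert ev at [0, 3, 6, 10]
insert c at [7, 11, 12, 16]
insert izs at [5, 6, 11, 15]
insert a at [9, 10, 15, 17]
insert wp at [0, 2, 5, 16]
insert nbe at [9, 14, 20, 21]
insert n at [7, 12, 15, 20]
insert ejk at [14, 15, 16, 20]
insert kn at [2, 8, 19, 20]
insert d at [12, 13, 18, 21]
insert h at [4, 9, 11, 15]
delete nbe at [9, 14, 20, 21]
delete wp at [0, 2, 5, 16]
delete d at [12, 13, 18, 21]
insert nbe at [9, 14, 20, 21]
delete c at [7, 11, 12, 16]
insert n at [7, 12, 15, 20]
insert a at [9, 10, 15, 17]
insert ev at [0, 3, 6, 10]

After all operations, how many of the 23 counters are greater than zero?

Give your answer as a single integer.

Step 1: insert lm at [1, 6, 14, 17] -> counters=[0,1,0,0,0,0,1,0,0,0,0,0,0,0,1,0,0,1,0,0,0,0,0]
Step 2: insert ev at [0, 3, 6, 10] -> counters=[1,1,0,1,0,0,2,0,0,0,1,0,0,0,1,0,0,1,0,0,0,0,0]
Step 3: insert c at [7, 11, 12, 16] -> counters=[1,1,0,1,0,0,2,1,0,0,1,1,1,0,1,0,1,1,0,0,0,0,0]
Step 4: insert izs at [5, 6, 11, 15] -> counters=[1,1,0,1,0,1,3,1,0,0,1,2,1,0,1,1,1,1,0,0,0,0,0]
Step 5: insert a at [9, 10, 15, 17] -> counters=[1,1,0,1,0,1,3,1,0,1,2,2,1,0,1,2,1,2,0,0,0,0,0]
Step 6: insert wp at [0, 2, 5, 16] -> counters=[2,1,1,1,0,2,3,1,0,1,2,2,1,0,1,2,2,2,0,0,0,0,0]
Step 7: insert nbe at [9, 14, 20, 21] -> counters=[2,1,1,1,0,2,3,1,0,2,2,2,1,0,2,2,2,2,0,0,1,1,0]
Step 8: insert n at [7, 12, 15, 20] -> counters=[2,1,1,1,0,2,3,2,0,2,2,2,2,0,2,3,2,2,0,0,2,1,0]
Step 9: insert ejk at [14, 15, 16, 20] -> counters=[2,1,1,1,0,2,3,2,0,2,2,2,2,0,3,4,3,2,0,0,3,1,0]
Step 10: insert kn at [2, 8, 19, 20] -> counters=[2,1,2,1,0,2,3,2,1,2,2,2,2,0,3,4,3,2,0,1,4,1,0]
Step 11: insert d at [12, 13, 18, 21] -> counters=[2,1,2,1,0,2,3,2,1,2,2,2,3,1,3,4,3,2,1,1,4,2,0]
Step 12: insert h at [4, 9, 11, 15] -> counters=[2,1,2,1,1,2,3,2,1,3,2,3,3,1,3,5,3,2,1,1,4,2,0]
Step 13: delete nbe at [9, 14, 20, 21] -> counters=[2,1,2,1,1,2,3,2,1,2,2,3,3,1,2,5,3,2,1,1,3,1,0]
Step 14: delete wp at [0, 2, 5, 16] -> counters=[1,1,1,1,1,1,3,2,1,2,2,3,3,1,2,5,2,2,1,1,3,1,0]
Step 15: delete d at [12, 13, 18, 21] -> counters=[1,1,1,1,1,1,3,2,1,2,2,3,2,0,2,5,2,2,0,1,3,0,0]
Step 16: insert nbe at [9, 14, 20, 21] -> counters=[1,1,1,1,1,1,3,2,1,3,2,3,2,0,3,5,2,2,0,1,4,1,0]
Step 17: delete c at [7, 11, 12, 16] -> counters=[1,1,1,1,1,1,3,1,1,3,2,2,1,0,3,5,1,2,0,1,4,1,0]
Step 18: insert n at [7, 12, 15, 20] -> counters=[1,1,1,1,1,1,3,2,1,3,2,2,2,0,3,6,1,2,0,1,5,1,0]
Step 19: insert a at [9, 10, 15, 17] -> counters=[1,1,1,1,1,1,3,2,1,4,3,2,2,0,3,7,1,3,0,1,5,1,0]
Step 20: insert ev at [0, 3, 6, 10] -> counters=[2,1,1,2,1,1,4,2,1,4,4,2,2,0,3,7,1,3,0,1,5,1,0]
Final counters=[2,1,1,2,1,1,4,2,1,4,4,2,2,0,3,7,1,3,0,1,5,1,0] -> 20 nonzero

Answer: 20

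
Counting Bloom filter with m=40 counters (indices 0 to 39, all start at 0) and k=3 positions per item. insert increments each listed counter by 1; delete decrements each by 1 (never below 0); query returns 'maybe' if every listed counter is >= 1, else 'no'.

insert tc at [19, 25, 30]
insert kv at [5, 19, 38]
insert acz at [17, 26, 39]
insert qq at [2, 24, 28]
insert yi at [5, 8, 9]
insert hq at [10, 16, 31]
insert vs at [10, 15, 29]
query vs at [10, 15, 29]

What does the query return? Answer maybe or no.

Answer: maybe

Derivation:
Step 1: insert tc at [19, 25, 30] -> counters=[0,0,0,0,0,0,0,0,0,0,0,0,0,0,0,0,0,0,0,1,0,0,0,0,0,1,0,0,0,0,1,0,0,0,0,0,0,0,0,0]
Step 2: insert kv at [5, 19, 38] -> counters=[0,0,0,0,0,1,0,0,0,0,0,0,0,0,0,0,0,0,0,2,0,0,0,0,0,1,0,0,0,0,1,0,0,0,0,0,0,0,1,0]
Step 3: insert acz at [17, 26, 39] -> counters=[0,0,0,0,0,1,0,0,0,0,0,0,0,0,0,0,0,1,0,2,0,0,0,0,0,1,1,0,0,0,1,0,0,0,0,0,0,0,1,1]
Step 4: insert qq at [2, 24, 28] -> counters=[0,0,1,0,0,1,0,0,0,0,0,0,0,0,0,0,0,1,0,2,0,0,0,0,1,1,1,0,1,0,1,0,0,0,0,0,0,0,1,1]
Step 5: insert yi at [5, 8, 9] -> counters=[0,0,1,0,0,2,0,0,1,1,0,0,0,0,0,0,0,1,0,2,0,0,0,0,1,1,1,0,1,0,1,0,0,0,0,0,0,0,1,1]
Step 6: insert hq at [10, 16, 31] -> counters=[0,0,1,0,0,2,0,0,1,1,1,0,0,0,0,0,1,1,0,2,0,0,0,0,1,1,1,0,1,0,1,1,0,0,0,0,0,0,1,1]
Step 7: insert vs at [10, 15, 29] -> counters=[0,0,1,0,0,2,0,0,1,1,2,0,0,0,0,1,1,1,0,2,0,0,0,0,1,1,1,0,1,1,1,1,0,0,0,0,0,0,1,1]
Query vs: check counters[10]=2 counters[15]=1 counters[29]=1 -> maybe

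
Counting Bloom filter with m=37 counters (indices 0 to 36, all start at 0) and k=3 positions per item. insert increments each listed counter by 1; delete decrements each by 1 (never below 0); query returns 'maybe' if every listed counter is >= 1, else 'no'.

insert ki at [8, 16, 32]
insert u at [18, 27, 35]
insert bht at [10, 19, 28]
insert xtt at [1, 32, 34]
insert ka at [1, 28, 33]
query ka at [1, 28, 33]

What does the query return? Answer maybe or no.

Answer: maybe

Derivation:
Step 1: insert ki at [8, 16, 32] -> counters=[0,0,0,0,0,0,0,0,1,0,0,0,0,0,0,0,1,0,0,0,0,0,0,0,0,0,0,0,0,0,0,0,1,0,0,0,0]
Step 2: insert u at [18, 27, 35] -> counters=[0,0,0,0,0,0,0,0,1,0,0,0,0,0,0,0,1,0,1,0,0,0,0,0,0,0,0,1,0,0,0,0,1,0,0,1,0]
Step 3: insert bht at [10, 19, 28] -> counters=[0,0,0,0,0,0,0,0,1,0,1,0,0,0,0,0,1,0,1,1,0,0,0,0,0,0,0,1,1,0,0,0,1,0,0,1,0]
Step 4: insert xtt at [1, 32, 34] -> counters=[0,1,0,0,0,0,0,0,1,0,1,0,0,0,0,0,1,0,1,1,0,0,0,0,0,0,0,1,1,0,0,0,2,0,1,1,0]
Step 5: insert ka at [1, 28, 33] -> counters=[0,2,0,0,0,0,0,0,1,0,1,0,0,0,0,0,1,0,1,1,0,0,0,0,0,0,0,1,2,0,0,0,2,1,1,1,0]
Query ka: check counters[1]=2 counters[28]=2 counters[33]=1 -> maybe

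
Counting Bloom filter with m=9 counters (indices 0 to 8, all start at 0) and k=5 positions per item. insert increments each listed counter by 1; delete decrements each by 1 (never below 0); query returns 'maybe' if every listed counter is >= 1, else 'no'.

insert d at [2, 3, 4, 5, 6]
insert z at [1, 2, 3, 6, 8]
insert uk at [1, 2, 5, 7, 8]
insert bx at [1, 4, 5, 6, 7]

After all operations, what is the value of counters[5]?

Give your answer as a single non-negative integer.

Answer: 3

Derivation:
Step 1: insert d at [2, 3, 4, 5, 6] -> counters=[0,0,1,1,1,1,1,0,0]
Step 2: insert z at [1, 2, 3, 6, 8] -> counters=[0,1,2,2,1,1,2,0,1]
Step 3: insert uk at [1, 2, 5, 7, 8] -> counters=[0,2,3,2,1,2,2,1,2]
Step 4: insert bx at [1, 4, 5, 6, 7] -> counters=[0,3,3,2,2,3,3,2,2]
Final counters=[0,3,3,2,2,3,3,2,2] -> counters[5]=3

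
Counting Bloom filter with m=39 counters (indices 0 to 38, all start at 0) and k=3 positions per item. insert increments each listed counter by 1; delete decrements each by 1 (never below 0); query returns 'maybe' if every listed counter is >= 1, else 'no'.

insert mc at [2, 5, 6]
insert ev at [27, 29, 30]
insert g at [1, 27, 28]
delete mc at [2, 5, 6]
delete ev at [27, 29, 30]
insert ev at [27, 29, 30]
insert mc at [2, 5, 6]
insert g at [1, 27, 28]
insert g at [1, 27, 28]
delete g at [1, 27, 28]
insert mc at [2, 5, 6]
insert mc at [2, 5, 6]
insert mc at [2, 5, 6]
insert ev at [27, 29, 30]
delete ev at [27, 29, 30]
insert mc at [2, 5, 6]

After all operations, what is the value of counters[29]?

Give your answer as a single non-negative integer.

Step 1: insert mc at [2, 5, 6] -> counters=[0,0,1,0,0,1,1,0,0,0,0,0,0,0,0,0,0,0,0,0,0,0,0,0,0,0,0,0,0,0,0,0,0,0,0,0,0,0,0]
Step 2: insert ev at [27, 29, 30] -> counters=[0,0,1,0,0,1,1,0,0,0,0,0,0,0,0,0,0,0,0,0,0,0,0,0,0,0,0,1,0,1,1,0,0,0,0,0,0,0,0]
Step 3: insert g at [1, 27, 28] -> counters=[0,1,1,0,0,1,1,0,0,0,0,0,0,0,0,0,0,0,0,0,0,0,0,0,0,0,0,2,1,1,1,0,0,0,0,0,0,0,0]
Step 4: delete mc at [2, 5, 6] -> counters=[0,1,0,0,0,0,0,0,0,0,0,0,0,0,0,0,0,0,0,0,0,0,0,0,0,0,0,2,1,1,1,0,0,0,0,0,0,0,0]
Step 5: delete ev at [27, 29, 30] -> counters=[0,1,0,0,0,0,0,0,0,0,0,0,0,0,0,0,0,0,0,0,0,0,0,0,0,0,0,1,1,0,0,0,0,0,0,0,0,0,0]
Step 6: insert ev at [27, 29, 30] -> counters=[0,1,0,0,0,0,0,0,0,0,0,0,0,0,0,0,0,0,0,0,0,0,0,0,0,0,0,2,1,1,1,0,0,0,0,0,0,0,0]
Step 7: insert mc at [2, 5, 6] -> counters=[0,1,1,0,0,1,1,0,0,0,0,0,0,0,0,0,0,0,0,0,0,0,0,0,0,0,0,2,1,1,1,0,0,0,0,0,0,0,0]
Step 8: insert g at [1, 27, 28] -> counters=[0,2,1,0,0,1,1,0,0,0,0,0,0,0,0,0,0,0,0,0,0,0,0,0,0,0,0,3,2,1,1,0,0,0,0,0,0,0,0]
Step 9: insert g at [1, 27, 28] -> counters=[0,3,1,0,0,1,1,0,0,0,0,0,0,0,0,0,0,0,0,0,0,0,0,0,0,0,0,4,3,1,1,0,0,0,0,0,0,0,0]
Step 10: delete g at [1, 27, 28] -> counters=[0,2,1,0,0,1,1,0,0,0,0,0,0,0,0,0,0,0,0,0,0,0,0,0,0,0,0,3,2,1,1,0,0,0,0,0,0,0,0]
Step 11: insert mc at [2, 5, 6] -> counters=[0,2,2,0,0,2,2,0,0,0,0,0,0,0,0,0,0,0,0,0,0,0,0,0,0,0,0,3,2,1,1,0,0,0,0,0,0,0,0]
Step 12: insert mc at [2, 5, 6] -> counters=[0,2,3,0,0,3,3,0,0,0,0,0,0,0,0,0,0,0,0,0,0,0,0,0,0,0,0,3,2,1,1,0,0,0,0,0,0,0,0]
Step 13: insert mc at [2, 5, 6] -> counters=[0,2,4,0,0,4,4,0,0,0,0,0,0,0,0,0,0,0,0,0,0,0,0,0,0,0,0,3,2,1,1,0,0,0,0,0,0,0,0]
Step 14: insert ev at [27, 29, 30] -> counters=[0,2,4,0,0,4,4,0,0,0,0,0,0,0,0,0,0,0,0,0,0,0,0,0,0,0,0,4,2,2,2,0,0,0,0,0,0,0,0]
Step 15: delete ev at [27, 29, 30] -> counters=[0,2,4,0,0,4,4,0,0,0,0,0,0,0,0,0,0,0,0,0,0,0,0,0,0,0,0,3,2,1,1,0,0,0,0,0,0,0,0]
Step 16: insert mc at [2, 5, 6] -> counters=[0,2,5,0,0,5,5,0,0,0,0,0,0,0,0,0,0,0,0,0,0,0,0,0,0,0,0,3,2,1,1,0,0,0,0,0,0,0,0]
Final counters=[0,2,5,0,0,5,5,0,0,0,0,0,0,0,0,0,0,0,0,0,0,0,0,0,0,0,0,3,2,1,1,0,0,0,0,0,0,0,0] -> counters[29]=1

Answer: 1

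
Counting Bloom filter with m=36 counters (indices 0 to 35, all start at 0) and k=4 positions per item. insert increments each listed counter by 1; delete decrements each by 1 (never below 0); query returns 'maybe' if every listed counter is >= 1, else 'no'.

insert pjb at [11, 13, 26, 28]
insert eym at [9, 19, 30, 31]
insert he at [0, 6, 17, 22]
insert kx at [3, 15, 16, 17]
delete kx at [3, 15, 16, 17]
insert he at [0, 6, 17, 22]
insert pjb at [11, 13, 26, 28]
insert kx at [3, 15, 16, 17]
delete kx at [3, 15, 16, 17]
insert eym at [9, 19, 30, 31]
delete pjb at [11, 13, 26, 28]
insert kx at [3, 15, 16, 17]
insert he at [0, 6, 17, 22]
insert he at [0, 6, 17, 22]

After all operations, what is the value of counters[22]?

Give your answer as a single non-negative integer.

Answer: 4

Derivation:
Step 1: insert pjb at [11, 13, 26, 28] -> counters=[0,0,0,0,0,0,0,0,0,0,0,1,0,1,0,0,0,0,0,0,0,0,0,0,0,0,1,0,1,0,0,0,0,0,0,0]
Step 2: insert eym at [9, 19, 30, 31] -> counters=[0,0,0,0,0,0,0,0,0,1,0,1,0,1,0,0,0,0,0,1,0,0,0,0,0,0,1,0,1,0,1,1,0,0,0,0]
Step 3: insert he at [0, 6, 17, 22] -> counters=[1,0,0,0,0,0,1,0,0,1,0,1,0,1,0,0,0,1,0,1,0,0,1,0,0,0,1,0,1,0,1,1,0,0,0,0]
Step 4: insert kx at [3, 15, 16, 17] -> counters=[1,0,0,1,0,0,1,0,0,1,0,1,0,1,0,1,1,2,0,1,0,0,1,0,0,0,1,0,1,0,1,1,0,0,0,0]
Step 5: delete kx at [3, 15, 16, 17] -> counters=[1,0,0,0,0,0,1,0,0,1,0,1,0,1,0,0,0,1,0,1,0,0,1,0,0,0,1,0,1,0,1,1,0,0,0,0]
Step 6: insert he at [0, 6, 17, 22] -> counters=[2,0,0,0,0,0,2,0,0,1,0,1,0,1,0,0,0,2,0,1,0,0,2,0,0,0,1,0,1,0,1,1,0,0,0,0]
Step 7: insert pjb at [11, 13, 26, 28] -> counters=[2,0,0,0,0,0,2,0,0,1,0,2,0,2,0,0,0,2,0,1,0,0,2,0,0,0,2,0,2,0,1,1,0,0,0,0]
Step 8: insert kx at [3, 15, 16, 17] -> counters=[2,0,0,1,0,0,2,0,0,1,0,2,0,2,0,1,1,3,0,1,0,0,2,0,0,0,2,0,2,0,1,1,0,0,0,0]
Step 9: delete kx at [3, 15, 16, 17] -> counters=[2,0,0,0,0,0,2,0,0,1,0,2,0,2,0,0,0,2,0,1,0,0,2,0,0,0,2,0,2,0,1,1,0,0,0,0]
Step 10: insert eym at [9, 19, 30, 31] -> counters=[2,0,0,0,0,0,2,0,0,2,0,2,0,2,0,0,0,2,0,2,0,0,2,0,0,0,2,0,2,0,2,2,0,0,0,0]
Step 11: delete pjb at [11, 13, 26, 28] -> counters=[2,0,0,0,0,0,2,0,0,2,0,1,0,1,0,0,0,2,0,2,0,0,2,0,0,0,1,0,1,0,2,2,0,0,0,0]
Step 12: insert kx at [3, 15, 16, 17] -> counters=[2,0,0,1,0,0,2,0,0,2,0,1,0,1,0,1,1,3,0,2,0,0,2,0,0,0,1,0,1,0,2,2,0,0,0,0]
Step 13: insert he at [0, 6, 17, 22] -> counters=[3,0,0,1,0,0,3,0,0,2,0,1,0,1,0,1,1,4,0,2,0,0,3,0,0,0,1,0,1,0,2,2,0,0,0,0]
Step 14: insert he at [0, 6, 17, 22] -> counters=[4,0,0,1,0,0,4,0,0,2,0,1,0,1,0,1,1,5,0,2,0,0,4,0,0,0,1,0,1,0,2,2,0,0,0,0]
Final counters=[4,0,0,1,0,0,4,0,0,2,0,1,0,1,0,1,1,5,0,2,0,0,4,0,0,0,1,0,1,0,2,2,0,0,0,0] -> counters[22]=4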